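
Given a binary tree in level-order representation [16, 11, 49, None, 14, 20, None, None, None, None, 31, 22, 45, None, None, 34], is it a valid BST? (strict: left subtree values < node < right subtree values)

Level-order array: [16, 11, 49, None, 14, 20, None, None, None, None, 31, 22, 45, None, None, 34]
Validate using subtree bounds (lo, hi): at each node, require lo < value < hi,
then recurse left with hi=value and right with lo=value.
Preorder trace (stopping at first violation):
  at node 16 with bounds (-inf, +inf): OK
  at node 11 with bounds (-inf, 16): OK
  at node 14 with bounds (11, 16): OK
  at node 49 with bounds (16, +inf): OK
  at node 20 with bounds (16, 49): OK
  at node 31 with bounds (20, 49): OK
  at node 22 with bounds (20, 31): OK
  at node 45 with bounds (31, 49): OK
  at node 34 with bounds (31, 45): OK
No violation found at any node.
Result: Valid BST


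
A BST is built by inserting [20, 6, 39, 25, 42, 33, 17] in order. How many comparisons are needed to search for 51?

Search path for 51: 20 -> 39 -> 42
Found: False
Comparisons: 3


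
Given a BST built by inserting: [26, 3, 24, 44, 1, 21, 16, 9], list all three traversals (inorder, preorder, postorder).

Tree insertion order: [26, 3, 24, 44, 1, 21, 16, 9]
Tree (level-order array): [26, 3, 44, 1, 24, None, None, None, None, 21, None, 16, None, 9]
Inorder (L, root, R): [1, 3, 9, 16, 21, 24, 26, 44]
Preorder (root, L, R): [26, 3, 1, 24, 21, 16, 9, 44]
Postorder (L, R, root): [1, 9, 16, 21, 24, 3, 44, 26]


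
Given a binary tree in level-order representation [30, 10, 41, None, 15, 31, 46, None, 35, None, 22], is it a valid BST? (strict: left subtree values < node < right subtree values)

Level-order array: [30, 10, 41, None, 15, 31, 46, None, 35, None, 22]
Validate using subtree bounds (lo, hi): at each node, require lo < value < hi,
then recurse left with hi=value and right with lo=value.
Preorder trace (stopping at first violation):
  at node 30 with bounds (-inf, +inf): OK
  at node 10 with bounds (-inf, 30): OK
  at node 15 with bounds (10, 30): OK
  at node 35 with bounds (15, 30): VIOLATION
Node 35 violates its bound: not (15 < 35 < 30).
Result: Not a valid BST


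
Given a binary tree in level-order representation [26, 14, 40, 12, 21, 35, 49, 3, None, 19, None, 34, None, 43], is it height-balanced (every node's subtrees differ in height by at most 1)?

Tree (level-order array): [26, 14, 40, 12, 21, 35, 49, 3, None, 19, None, 34, None, 43]
Definition: a tree is height-balanced if, at every node, |h(left) - h(right)| <= 1 (empty subtree has height -1).
Bottom-up per-node check:
  node 3: h_left=-1, h_right=-1, diff=0 [OK], height=0
  node 12: h_left=0, h_right=-1, diff=1 [OK], height=1
  node 19: h_left=-1, h_right=-1, diff=0 [OK], height=0
  node 21: h_left=0, h_right=-1, diff=1 [OK], height=1
  node 14: h_left=1, h_right=1, diff=0 [OK], height=2
  node 34: h_left=-1, h_right=-1, diff=0 [OK], height=0
  node 35: h_left=0, h_right=-1, diff=1 [OK], height=1
  node 43: h_left=-1, h_right=-1, diff=0 [OK], height=0
  node 49: h_left=0, h_right=-1, diff=1 [OK], height=1
  node 40: h_left=1, h_right=1, diff=0 [OK], height=2
  node 26: h_left=2, h_right=2, diff=0 [OK], height=3
All nodes satisfy the balance condition.
Result: Balanced


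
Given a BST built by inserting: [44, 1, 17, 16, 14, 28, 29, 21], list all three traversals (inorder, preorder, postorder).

Tree insertion order: [44, 1, 17, 16, 14, 28, 29, 21]
Tree (level-order array): [44, 1, None, None, 17, 16, 28, 14, None, 21, 29]
Inorder (L, root, R): [1, 14, 16, 17, 21, 28, 29, 44]
Preorder (root, L, R): [44, 1, 17, 16, 14, 28, 21, 29]
Postorder (L, R, root): [14, 16, 21, 29, 28, 17, 1, 44]


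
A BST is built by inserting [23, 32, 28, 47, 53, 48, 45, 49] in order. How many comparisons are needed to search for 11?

Search path for 11: 23
Found: False
Comparisons: 1


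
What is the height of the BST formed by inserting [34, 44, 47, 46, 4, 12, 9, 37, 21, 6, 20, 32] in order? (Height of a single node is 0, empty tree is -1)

Insertion order: [34, 44, 47, 46, 4, 12, 9, 37, 21, 6, 20, 32]
Tree (level-order array): [34, 4, 44, None, 12, 37, 47, 9, 21, None, None, 46, None, 6, None, 20, 32]
Compute height bottom-up (empty subtree = -1):
  height(6) = 1 + max(-1, -1) = 0
  height(9) = 1 + max(0, -1) = 1
  height(20) = 1 + max(-1, -1) = 0
  height(32) = 1 + max(-1, -1) = 0
  height(21) = 1 + max(0, 0) = 1
  height(12) = 1 + max(1, 1) = 2
  height(4) = 1 + max(-1, 2) = 3
  height(37) = 1 + max(-1, -1) = 0
  height(46) = 1 + max(-1, -1) = 0
  height(47) = 1 + max(0, -1) = 1
  height(44) = 1 + max(0, 1) = 2
  height(34) = 1 + max(3, 2) = 4
Height = 4


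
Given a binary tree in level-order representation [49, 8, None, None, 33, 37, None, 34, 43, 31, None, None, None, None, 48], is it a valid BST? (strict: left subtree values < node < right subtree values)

Level-order array: [49, 8, None, None, 33, 37, None, 34, 43, 31, None, None, None, None, 48]
Validate using subtree bounds (lo, hi): at each node, require lo < value < hi,
then recurse left with hi=value and right with lo=value.
Preorder trace (stopping at first violation):
  at node 49 with bounds (-inf, +inf): OK
  at node 8 with bounds (-inf, 49): OK
  at node 33 with bounds (8, 49): OK
  at node 37 with bounds (8, 33): VIOLATION
Node 37 violates its bound: not (8 < 37 < 33).
Result: Not a valid BST


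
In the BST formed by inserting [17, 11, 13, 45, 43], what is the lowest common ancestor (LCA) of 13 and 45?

Tree insertion order: [17, 11, 13, 45, 43]
Tree (level-order array): [17, 11, 45, None, 13, 43]
In a BST, the LCA of p=13, q=45 is the first node v on the
root-to-leaf path with p <= v <= q (go left if both < v, right if both > v).
Walk from root:
  at 17: 13 <= 17 <= 45, this is the LCA
LCA = 17


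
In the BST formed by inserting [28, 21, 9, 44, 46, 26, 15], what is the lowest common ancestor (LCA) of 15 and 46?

Tree insertion order: [28, 21, 9, 44, 46, 26, 15]
Tree (level-order array): [28, 21, 44, 9, 26, None, 46, None, 15]
In a BST, the LCA of p=15, q=46 is the first node v on the
root-to-leaf path with p <= v <= q (go left if both < v, right if both > v).
Walk from root:
  at 28: 15 <= 28 <= 46, this is the LCA
LCA = 28


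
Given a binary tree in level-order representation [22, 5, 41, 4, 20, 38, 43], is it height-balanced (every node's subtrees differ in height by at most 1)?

Tree (level-order array): [22, 5, 41, 4, 20, 38, 43]
Definition: a tree is height-balanced if, at every node, |h(left) - h(right)| <= 1 (empty subtree has height -1).
Bottom-up per-node check:
  node 4: h_left=-1, h_right=-1, diff=0 [OK], height=0
  node 20: h_left=-1, h_right=-1, diff=0 [OK], height=0
  node 5: h_left=0, h_right=0, diff=0 [OK], height=1
  node 38: h_left=-1, h_right=-1, diff=0 [OK], height=0
  node 43: h_left=-1, h_right=-1, diff=0 [OK], height=0
  node 41: h_left=0, h_right=0, diff=0 [OK], height=1
  node 22: h_left=1, h_right=1, diff=0 [OK], height=2
All nodes satisfy the balance condition.
Result: Balanced


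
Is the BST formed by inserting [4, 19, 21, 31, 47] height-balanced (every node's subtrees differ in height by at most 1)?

Tree (level-order array): [4, None, 19, None, 21, None, 31, None, 47]
Definition: a tree is height-balanced if, at every node, |h(left) - h(right)| <= 1 (empty subtree has height -1).
Bottom-up per-node check:
  node 47: h_left=-1, h_right=-1, diff=0 [OK], height=0
  node 31: h_left=-1, h_right=0, diff=1 [OK], height=1
  node 21: h_left=-1, h_right=1, diff=2 [FAIL (|-1-1|=2 > 1)], height=2
  node 19: h_left=-1, h_right=2, diff=3 [FAIL (|-1-2|=3 > 1)], height=3
  node 4: h_left=-1, h_right=3, diff=4 [FAIL (|-1-3|=4 > 1)], height=4
Node 21 violates the condition: |-1 - 1| = 2 > 1.
Result: Not balanced


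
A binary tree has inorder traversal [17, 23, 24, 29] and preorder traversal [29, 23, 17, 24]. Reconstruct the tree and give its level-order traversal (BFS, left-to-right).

Inorder:  [17, 23, 24, 29]
Preorder: [29, 23, 17, 24]
Algorithm: preorder visits root first, so consume preorder in order;
for each root, split the current inorder slice at that value into
left-subtree inorder and right-subtree inorder, then recurse.
Recursive splits:
  root=29; inorder splits into left=[17, 23, 24], right=[]
  root=23; inorder splits into left=[17], right=[24]
  root=17; inorder splits into left=[], right=[]
  root=24; inorder splits into left=[], right=[]
Reconstructed level-order: [29, 23, 17, 24]


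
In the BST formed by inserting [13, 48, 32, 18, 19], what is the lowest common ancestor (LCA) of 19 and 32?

Tree insertion order: [13, 48, 32, 18, 19]
Tree (level-order array): [13, None, 48, 32, None, 18, None, None, 19]
In a BST, the LCA of p=19, q=32 is the first node v on the
root-to-leaf path with p <= v <= q (go left if both < v, right if both > v).
Walk from root:
  at 13: both 19 and 32 > 13, go right
  at 48: both 19 and 32 < 48, go left
  at 32: 19 <= 32 <= 32, this is the LCA
LCA = 32


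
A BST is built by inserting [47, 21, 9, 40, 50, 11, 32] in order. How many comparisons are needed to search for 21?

Search path for 21: 47 -> 21
Found: True
Comparisons: 2


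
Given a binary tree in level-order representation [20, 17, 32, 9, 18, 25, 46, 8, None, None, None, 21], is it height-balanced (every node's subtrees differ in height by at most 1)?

Tree (level-order array): [20, 17, 32, 9, 18, 25, 46, 8, None, None, None, 21]
Definition: a tree is height-balanced if, at every node, |h(left) - h(right)| <= 1 (empty subtree has height -1).
Bottom-up per-node check:
  node 8: h_left=-1, h_right=-1, diff=0 [OK], height=0
  node 9: h_left=0, h_right=-1, diff=1 [OK], height=1
  node 18: h_left=-1, h_right=-1, diff=0 [OK], height=0
  node 17: h_left=1, h_right=0, diff=1 [OK], height=2
  node 21: h_left=-1, h_right=-1, diff=0 [OK], height=0
  node 25: h_left=0, h_right=-1, diff=1 [OK], height=1
  node 46: h_left=-1, h_right=-1, diff=0 [OK], height=0
  node 32: h_left=1, h_right=0, diff=1 [OK], height=2
  node 20: h_left=2, h_right=2, diff=0 [OK], height=3
All nodes satisfy the balance condition.
Result: Balanced


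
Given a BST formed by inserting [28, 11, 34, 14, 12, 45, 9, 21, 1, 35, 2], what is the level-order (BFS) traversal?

Tree insertion order: [28, 11, 34, 14, 12, 45, 9, 21, 1, 35, 2]
Tree (level-order array): [28, 11, 34, 9, 14, None, 45, 1, None, 12, 21, 35, None, None, 2]
BFS from the root, enqueuing left then right child of each popped node:
  queue [28] -> pop 28, enqueue [11, 34], visited so far: [28]
  queue [11, 34] -> pop 11, enqueue [9, 14], visited so far: [28, 11]
  queue [34, 9, 14] -> pop 34, enqueue [45], visited so far: [28, 11, 34]
  queue [9, 14, 45] -> pop 9, enqueue [1], visited so far: [28, 11, 34, 9]
  queue [14, 45, 1] -> pop 14, enqueue [12, 21], visited so far: [28, 11, 34, 9, 14]
  queue [45, 1, 12, 21] -> pop 45, enqueue [35], visited so far: [28, 11, 34, 9, 14, 45]
  queue [1, 12, 21, 35] -> pop 1, enqueue [2], visited so far: [28, 11, 34, 9, 14, 45, 1]
  queue [12, 21, 35, 2] -> pop 12, enqueue [none], visited so far: [28, 11, 34, 9, 14, 45, 1, 12]
  queue [21, 35, 2] -> pop 21, enqueue [none], visited so far: [28, 11, 34, 9, 14, 45, 1, 12, 21]
  queue [35, 2] -> pop 35, enqueue [none], visited so far: [28, 11, 34, 9, 14, 45, 1, 12, 21, 35]
  queue [2] -> pop 2, enqueue [none], visited so far: [28, 11, 34, 9, 14, 45, 1, 12, 21, 35, 2]
Result: [28, 11, 34, 9, 14, 45, 1, 12, 21, 35, 2]


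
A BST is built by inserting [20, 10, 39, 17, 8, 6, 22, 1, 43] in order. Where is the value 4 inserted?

Starting tree (level order): [20, 10, 39, 8, 17, 22, 43, 6, None, None, None, None, None, None, None, 1]
Insertion path: 20 -> 10 -> 8 -> 6 -> 1
Result: insert 4 as right child of 1
Final tree (level order): [20, 10, 39, 8, 17, 22, 43, 6, None, None, None, None, None, None, None, 1, None, None, 4]


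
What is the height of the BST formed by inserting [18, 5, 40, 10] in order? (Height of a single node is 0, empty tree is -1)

Insertion order: [18, 5, 40, 10]
Tree (level-order array): [18, 5, 40, None, 10]
Compute height bottom-up (empty subtree = -1):
  height(10) = 1 + max(-1, -1) = 0
  height(5) = 1 + max(-1, 0) = 1
  height(40) = 1 + max(-1, -1) = 0
  height(18) = 1 + max(1, 0) = 2
Height = 2


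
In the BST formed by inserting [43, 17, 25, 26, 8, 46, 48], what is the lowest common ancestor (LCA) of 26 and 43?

Tree insertion order: [43, 17, 25, 26, 8, 46, 48]
Tree (level-order array): [43, 17, 46, 8, 25, None, 48, None, None, None, 26]
In a BST, the LCA of p=26, q=43 is the first node v on the
root-to-leaf path with p <= v <= q (go left if both < v, right if both > v).
Walk from root:
  at 43: 26 <= 43 <= 43, this is the LCA
LCA = 43


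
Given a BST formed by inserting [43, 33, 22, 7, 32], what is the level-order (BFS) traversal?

Tree insertion order: [43, 33, 22, 7, 32]
Tree (level-order array): [43, 33, None, 22, None, 7, 32]
BFS from the root, enqueuing left then right child of each popped node:
  queue [43] -> pop 43, enqueue [33], visited so far: [43]
  queue [33] -> pop 33, enqueue [22], visited so far: [43, 33]
  queue [22] -> pop 22, enqueue [7, 32], visited so far: [43, 33, 22]
  queue [7, 32] -> pop 7, enqueue [none], visited so far: [43, 33, 22, 7]
  queue [32] -> pop 32, enqueue [none], visited so far: [43, 33, 22, 7, 32]
Result: [43, 33, 22, 7, 32]


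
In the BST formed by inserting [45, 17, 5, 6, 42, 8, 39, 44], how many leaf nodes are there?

Tree built from: [45, 17, 5, 6, 42, 8, 39, 44]
Tree (level-order array): [45, 17, None, 5, 42, None, 6, 39, 44, None, 8]
Rule: A leaf has 0 children.
Per-node child counts:
  node 45: 1 child(ren)
  node 17: 2 child(ren)
  node 5: 1 child(ren)
  node 6: 1 child(ren)
  node 8: 0 child(ren)
  node 42: 2 child(ren)
  node 39: 0 child(ren)
  node 44: 0 child(ren)
Matching nodes: [8, 39, 44]
Count of leaf nodes: 3


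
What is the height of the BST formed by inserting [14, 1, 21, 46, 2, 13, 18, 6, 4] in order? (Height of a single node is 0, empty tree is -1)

Insertion order: [14, 1, 21, 46, 2, 13, 18, 6, 4]
Tree (level-order array): [14, 1, 21, None, 2, 18, 46, None, 13, None, None, None, None, 6, None, 4]
Compute height bottom-up (empty subtree = -1):
  height(4) = 1 + max(-1, -1) = 0
  height(6) = 1 + max(0, -1) = 1
  height(13) = 1 + max(1, -1) = 2
  height(2) = 1 + max(-1, 2) = 3
  height(1) = 1 + max(-1, 3) = 4
  height(18) = 1 + max(-1, -1) = 0
  height(46) = 1 + max(-1, -1) = 0
  height(21) = 1 + max(0, 0) = 1
  height(14) = 1 + max(4, 1) = 5
Height = 5


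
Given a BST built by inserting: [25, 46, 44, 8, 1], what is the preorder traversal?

Tree insertion order: [25, 46, 44, 8, 1]
Tree (level-order array): [25, 8, 46, 1, None, 44]
Preorder traversal: [25, 8, 1, 46, 44]


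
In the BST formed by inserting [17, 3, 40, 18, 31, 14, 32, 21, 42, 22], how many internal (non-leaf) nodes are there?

Tree built from: [17, 3, 40, 18, 31, 14, 32, 21, 42, 22]
Tree (level-order array): [17, 3, 40, None, 14, 18, 42, None, None, None, 31, None, None, 21, 32, None, 22]
Rule: An internal node has at least one child.
Per-node child counts:
  node 17: 2 child(ren)
  node 3: 1 child(ren)
  node 14: 0 child(ren)
  node 40: 2 child(ren)
  node 18: 1 child(ren)
  node 31: 2 child(ren)
  node 21: 1 child(ren)
  node 22: 0 child(ren)
  node 32: 0 child(ren)
  node 42: 0 child(ren)
Matching nodes: [17, 3, 40, 18, 31, 21]
Count of internal (non-leaf) nodes: 6


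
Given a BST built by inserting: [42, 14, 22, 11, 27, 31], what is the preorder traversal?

Tree insertion order: [42, 14, 22, 11, 27, 31]
Tree (level-order array): [42, 14, None, 11, 22, None, None, None, 27, None, 31]
Preorder traversal: [42, 14, 11, 22, 27, 31]


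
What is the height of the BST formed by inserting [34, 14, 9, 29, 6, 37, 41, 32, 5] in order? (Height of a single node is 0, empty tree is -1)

Insertion order: [34, 14, 9, 29, 6, 37, 41, 32, 5]
Tree (level-order array): [34, 14, 37, 9, 29, None, 41, 6, None, None, 32, None, None, 5]
Compute height bottom-up (empty subtree = -1):
  height(5) = 1 + max(-1, -1) = 0
  height(6) = 1 + max(0, -1) = 1
  height(9) = 1 + max(1, -1) = 2
  height(32) = 1 + max(-1, -1) = 0
  height(29) = 1 + max(-1, 0) = 1
  height(14) = 1 + max(2, 1) = 3
  height(41) = 1 + max(-1, -1) = 0
  height(37) = 1 + max(-1, 0) = 1
  height(34) = 1 + max(3, 1) = 4
Height = 4


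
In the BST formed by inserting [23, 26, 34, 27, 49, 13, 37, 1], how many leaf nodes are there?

Tree built from: [23, 26, 34, 27, 49, 13, 37, 1]
Tree (level-order array): [23, 13, 26, 1, None, None, 34, None, None, 27, 49, None, None, 37]
Rule: A leaf has 0 children.
Per-node child counts:
  node 23: 2 child(ren)
  node 13: 1 child(ren)
  node 1: 0 child(ren)
  node 26: 1 child(ren)
  node 34: 2 child(ren)
  node 27: 0 child(ren)
  node 49: 1 child(ren)
  node 37: 0 child(ren)
Matching nodes: [1, 27, 37]
Count of leaf nodes: 3


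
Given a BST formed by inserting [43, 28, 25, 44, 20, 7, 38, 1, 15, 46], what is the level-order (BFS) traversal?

Tree insertion order: [43, 28, 25, 44, 20, 7, 38, 1, 15, 46]
Tree (level-order array): [43, 28, 44, 25, 38, None, 46, 20, None, None, None, None, None, 7, None, 1, 15]
BFS from the root, enqueuing left then right child of each popped node:
  queue [43] -> pop 43, enqueue [28, 44], visited so far: [43]
  queue [28, 44] -> pop 28, enqueue [25, 38], visited so far: [43, 28]
  queue [44, 25, 38] -> pop 44, enqueue [46], visited so far: [43, 28, 44]
  queue [25, 38, 46] -> pop 25, enqueue [20], visited so far: [43, 28, 44, 25]
  queue [38, 46, 20] -> pop 38, enqueue [none], visited so far: [43, 28, 44, 25, 38]
  queue [46, 20] -> pop 46, enqueue [none], visited so far: [43, 28, 44, 25, 38, 46]
  queue [20] -> pop 20, enqueue [7], visited so far: [43, 28, 44, 25, 38, 46, 20]
  queue [7] -> pop 7, enqueue [1, 15], visited so far: [43, 28, 44, 25, 38, 46, 20, 7]
  queue [1, 15] -> pop 1, enqueue [none], visited so far: [43, 28, 44, 25, 38, 46, 20, 7, 1]
  queue [15] -> pop 15, enqueue [none], visited so far: [43, 28, 44, 25, 38, 46, 20, 7, 1, 15]
Result: [43, 28, 44, 25, 38, 46, 20, 7, 1, 15]


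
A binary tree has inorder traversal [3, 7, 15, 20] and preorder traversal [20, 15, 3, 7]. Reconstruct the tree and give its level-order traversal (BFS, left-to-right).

Inorder:  [3, 7, 15, 20]
Preorder: [20, 15, 3, 7]
Algorithm: preorder visits root first, so consume preorder in order;
for each root, split the current inorder slice at that value into
left-subtree inorder and right-subtree inorder, then recurse.
Recursive splits:
  root=20; inorder splits into left=[3, 7, 15], right=[]
  root=15; inorder splits into left=[3, 7], right=[]
  root=3; inorder splits into left=[], right=[7]
  root=7; inorder splits into left=[], right=[]
Reconstructed level-order: [20, 15, 3, 7]


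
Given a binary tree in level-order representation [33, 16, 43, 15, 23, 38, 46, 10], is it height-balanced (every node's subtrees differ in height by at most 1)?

Tree (level-order array): [33, 16, 43, 15, 23, 38, 46, 10]
Definition: a tree is height-balanced if, at every node, |h(left) - h(right)| <= 1 (empty subtree has height -1).
Bottom-up per-node check:
  node 10: h_left=-1, h_right=-1, diff=0 [OK], height=0
  node 15: h_left=0, h_right=-1, diff=1 [OK], height=1
  node 23: h_left=-1, h_right=-1, diff=0 [OK], height=0
  node 16: h_left=1, h_right=0, diff=1 [OK], height=2
  node 38: h_left=-1, h_right=-1, diff=0 [OK], height=0
  node 46: h_left=-1, h_right=-1, diff=0 [OK], height=0
  node 43: h_left=0, h_right=0, diff=0 [OK], height=1
  node 33: h_left=2, h_right=1, diff=1 [OK], height=3
All nodes satisfy the balance condition.
Result: Balanced


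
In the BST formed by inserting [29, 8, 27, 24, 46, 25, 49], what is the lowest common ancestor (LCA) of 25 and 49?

Tree insertion order: [29, 8, 27, 24, 46, 25, 49]
Tree (level-order array): [29, 8, 46, None, 27, None, 49, 24, None, None, None, None, 25]
In a BST, the LCA of p=25, q=49 is the first node v on the
root-to-leaf path with p <= v <= q (go left if both < v, right if both > v).
Walk from root:
  at 29: 25 <= 29 <= 49, this is the LCA
LCA = 29


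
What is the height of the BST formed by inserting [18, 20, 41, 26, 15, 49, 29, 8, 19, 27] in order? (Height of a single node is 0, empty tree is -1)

Insertion order: [18, 20, 41, 26, 15, 49, 29, 8, 19, 27]
Tree (level-order array): [18, 15, 20, 8, None, 19, 41, None, None, None, None, 26, 49, None, 29, None, None, 27]
Compute height bottom-up (empty subtree = -1):
  height(8) = 1 + max(-1, -1) = 0
  height(15) = 1 + max(0, -1) = 1
  height(19) = 1 + max(-1, -1) = 0
  height(27) = 1 + max(-1, -1) = 0
  height(29) = 1 + max(0, -1) = 1
  height(26) = 1 + max(-1, 1) = 2
  height(49) = 1 + max(-1, -1) = 0
  height(41) = 1 + max(2, 0) = 3
  height(20) = 1 + max(0, 3) = 4
  height(18) = 1 + max(1, 4) = 5
Height = 5


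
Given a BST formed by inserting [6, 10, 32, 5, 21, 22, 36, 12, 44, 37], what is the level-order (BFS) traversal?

Tree insertion order: [6, 10, 32, 5, 21, 22, 36, 12, 44, 37]
Tree (level-order array): [6, 5, 10, None, None, None, 32, 21, 36, 12, 22, None, 44, None, None, None, None, 37]
BFS from the root, enqueuing left then right child of each popped node:
  queue [6] -> pop 6, enqueue [5, 10], visited so far: [6]
  queue [5, 10] -> pop 5, enqueue [none], visited so far: [6, 5]
  queue [10] -> pop 10, enqueue [32], visited so far: [6, 5, 10]
  queue [32] -> pop 32, enqueue [21, 36], visited so far: [6, 5, 10, 32]
  queue [21, 36] -> pop 21, enqueue [12, 22], visited so far: [6, 5, 10, 32, 21]
  queue [36, 12, 22] -> pop 36, enqueue [44], visited so far: [6, 5, 10, 32, 21, 36]
  queue [12, 22, 44] -> pop 12, enqueue [none], visited so far: [6, 5, 10, 32, 21, 36, 12]
  queue [22, 44] -> pop 22, enqueue [none], visited so far: [6, 5, 10, 32, 21, 36, 12, 22]
  queue [44] -> pop 44, enqueue [37], visited so far: [6, 5, 10, 32, 21, 36, 12, 22, 44]
  queue [37] -> pop 37, enqueue [none], visited so far: [6, 5, 10, 32, 21, 36, 12, 22, 44, 37]
Result: [6, 5, 10, 32, 21, 36, 12, 22, 44, 37]


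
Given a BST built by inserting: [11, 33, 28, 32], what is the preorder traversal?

Tree insertion order: [11, 33, 28, 32]
Tree (level-order array): [11, None, 33, 28, None, None, 32]
Preorder traversal: [11, 33, 28, 32]


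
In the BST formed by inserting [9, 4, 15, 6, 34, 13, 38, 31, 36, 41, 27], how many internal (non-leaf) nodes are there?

Tree built from: [9, 4, 15, 6, 34, 13, 38, 31, 36, 41, 27]
Tree (level-order array): [9, 4, 15, None, 6, 13, 34, None, None, None, None, 31, 38, 27, None, 36, 41]
Rule: An internal node has at least one child.
Per-node child counts:
  node 9: 2 child(ren)
  node 4: 1 child(ren)
  node 6: 0 child(ren)
  node 15: 2 child(ren)
  node 13: 0 child(ren)
  node 34: 2 child(ren)
  node 31: 1 child(ren)
  node 27: 0 child(ren)
  node 38: 2 child(ren)
  node 36: 0 child(ren)
  node 41: 0 child(ren)
Matching nodes: [9, 4, 15, 34, 31, 38]
Count of internal (non-leaf) nodes: 6


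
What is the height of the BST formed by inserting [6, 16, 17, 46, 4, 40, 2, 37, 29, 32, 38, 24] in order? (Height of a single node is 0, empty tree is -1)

Insertion order: [6, 16, 17, 46, 4, 40, 2, 37, 29, 32, 38, 24]
Tree (level-order array): [6, 4, 16, 2, None, None, 17, None, None, None, 46, 40, None, 37, None, 29, 38, 24, 32]
Compute height bottom-up (empty subtree = -1):
  height(2) = 1 + max(-1, -1) = 0
  height(4) = 1 + max(0, -1) = 1
  height(24) = 1 + max(-1, -1) = 0
  height(32) = 1 + max(-1, -1) = 0
  height(29) = 1 + max(0, 0) = 1
  height(38) = 1 + max(-1, -1) = 0
  height(37) = 1 + max(1, 0) = 2
  height(40) = 1 + max(2, -1) = 3
  height(46) = 1 + max(3, -1) = 4
  height(17) = 1 + max(-1, 4) = 5
  height(16) = 1 + max(-1, 5) = 6
  height(6) = 1 + max(1, 6) = 7
Height = 7


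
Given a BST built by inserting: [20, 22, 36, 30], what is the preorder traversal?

Tree insertion order: [20, 22, 36, 30]
Tree (level-order array): [20, None, 22, None, 36, 30]
Preorder traversal: [20, 22, 36, 30]


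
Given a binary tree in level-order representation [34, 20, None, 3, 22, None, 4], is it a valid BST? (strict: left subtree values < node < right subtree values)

Level-order array: [34, 20, None, 3, 22, None, 4]
Validate using subtree bounds (lo, hi): at each node, require lo < value < hi,
then recurse left with hi=value and right with lo=value.
Preorder trace (stopping at first violation):
  at node 34 with bounds (-inf, +inf): OK
  at node 20 with bounds (-inf, 34): OK
  at node 3 with bounds (-inf, 20): OK
  at node 4 with bounds (3, 20): OK
  at node 22 with bounds (20, 34): OK
No violation found at any node.
Result: Valid BST


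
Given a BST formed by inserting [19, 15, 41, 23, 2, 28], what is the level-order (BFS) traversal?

Tree insertion order: [19, 15, 41, 23, 2, 28]
Tree (level-order array): [19, 15, 41, 2, None, 23, None, None, None, None, 28]
BFS from the root, enqueuing left then right child of each popped node:
  queue [19] -> pop 19, enqueue [15, 41], visited so far: [19]
  queue [15, 41] -> pop 15, enqueue [2], visited so far: [19, 15]
  queue [41, 2] -> pop 41, enqueue [23], visited so far: [19, 15, 41]
  queue [2, 23] -> pop 2, enqueue [none], visited so far: [19, 15, 41, 2]
  queue [23] -> pop 23, enqueue [28], visited so far: [19, 15, 41, 2, 23]
  queue [28] -> pop 28, enqueue [none], visited so far: [19, 15, 41, 2, 23, 28]
Result: [19, 15, 41, 2, 23, 28]


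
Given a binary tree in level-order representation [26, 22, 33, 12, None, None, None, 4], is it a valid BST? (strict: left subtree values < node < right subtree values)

Level-order array: [26, 22, 33, 12, None, None, None, 4]
Validate using subtree bounds (lo, hi): at each node, require lo < value < hi,
then recurse left with hi=value and right with lo=value.
Preorder trace (stopping at first violation):
  at node 26 with bounds (-inf, +inf): OK
  at node 22 with bounds (-inf, 26): OK
  at node 12 with bounds (-inf, 22): OK
  at node 4 with bounds (-inf, 12): OK
  at node 33 with bounds (26, +inf): OK
No violation found at any node.
Result: Valid BST


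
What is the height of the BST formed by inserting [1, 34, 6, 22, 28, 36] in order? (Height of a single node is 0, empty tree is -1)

Insertion order: [1, 34, 6, 22, 28, 36]
Tree (level-order array): [1, None, 34, 6, 36, None, 22, None, None, None, 28]
Compute height bottom-up (empty subtree = -1):
  height(28) = 1 + max(-1, -1) = 0
  height(22) = 1 + max(-1, 0) = 1
  height(6) = 1 + max(-1, 1) = 2
  height(36) = 1 + max(-1, -1) = 0
  height(34) = 1 + max(2, 0) = 3
  height(1) = 1 + max(-1, 3) = 4
Height = 4


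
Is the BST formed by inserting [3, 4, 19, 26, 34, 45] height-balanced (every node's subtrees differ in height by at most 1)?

Tree (level-order array): [3, None, 4, None, 19, None, 26, None, 34, None, 45]
Definition: a tree is height-balanced if, at every node, |h(left) - h(right)| <= 1 (empty subtree has height -1).
Bottom-up per-node check:
  node 45: h_left=-1, h_right=-1, diff=0 [OK], height=0
  node 34: h_left=-1, h_right=0, diff=1 [OK], height=1
  node 26: h_left=-1, h_right=1, diff=2 [FAIL (|-1-1|=2 > 1)], height=2
  node 19: h_left=-1, h_right=2, diff=3 [FAIL (|-1-2|=3 > 1)], height=3
  node 4: h_left=-1, h_right=3, diff=4 [FAIL (|-1-3|=4 > 1)], height=4
  node 3: h_left=-1, h_right=4, diff=5 [FAIL (|-1-4|=5 > 1)], height=5
Node 26 violates the condition: |-1 - 1| = 2 > 1.
Result: Not balanced


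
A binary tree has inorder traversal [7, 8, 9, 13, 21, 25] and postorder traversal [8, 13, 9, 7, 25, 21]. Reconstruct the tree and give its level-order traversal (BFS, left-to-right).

Inorder:   [7, 8, 9, 13, 21, 25]
Postorder: [8, 13, 9, 7, 25, 21]
Algorithm: postorder visits root last, so walk postorder right-to-left;
each value is the root of the current inorder slice — split it at that
value, recurse on the right subtree first, then the left.
Recursive splits:
  root=21; inorder splits into left=[7, 8, 9, 13], right=[25]
  root=25; inorder splits into left=[], right=[]
  root=7; inorder splits into left=[], right=[8, 9, 13]
  root=9; inorder splits into left=[8], right=[13]
  root=13; inorder splits into left=[], right=[]
  root=8; inorder splits into left=[], right=[]
Reconstructed level-order: [21, 7, 25, 9, 8, 13]


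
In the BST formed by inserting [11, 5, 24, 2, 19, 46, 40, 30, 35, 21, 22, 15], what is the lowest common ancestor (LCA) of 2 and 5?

Tree insertion order: [11, 5, 24, 2, 19, 46, 40, 30, 35, 21, 22, 15]
Tree (level-order array): [11, 5, 24, 2, None, 19, 46, None, None, 15, 21, 40, None, None, None, None, 22, 30, None, None, None, None, 35]
In a BST, the LCA of p=2, q=5 is the first node v on the
root-to-leaf path with p <= v <= q (go left if both < v, right if both > v).
Walk from root:
  at 11: both 2 and 5 < 11, go left
  at 5: 2 <= 5 <= 5, this is the LCA
LCA = 5


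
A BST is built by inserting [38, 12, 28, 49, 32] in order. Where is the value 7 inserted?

Starting tree (level order): [38, 12, 49, None, 28, None, None, None, 32]
Insertion path: 38 -> 12
Result: insert 7 as left child of 12
Final tree (level order): [38, 12, 49, 7, 28, None, None, None, None, None, 32]


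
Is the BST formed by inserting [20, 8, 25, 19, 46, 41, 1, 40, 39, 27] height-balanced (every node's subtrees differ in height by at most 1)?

Tree (level-order array): [20, 8, 25, 1, 19, None, 46, None, None, None, None, 41, None, 40, None, 39, None, 27]
Definition: a tree is height-balanced if, at every node, |h(left) - h(right)| <= 1 (empty subtree has height -1).
Bottom-up per-node check:
  node 1: h_left=-1, h_right=-1, diff=0 [OK], height=0
  node 19: h_left=-1, h_right=-1, diff=0 [OK], height=0
  node 8: h_left=0, h_right=0, diff=0 [OK], height=1
  node 27: h_left=-1, h_right=-1, diff=0 [OK], height=0
  node 39: h_left=0, h_right=-1, diff=1 [OK], height=1
  node 40: h_left=1, h_right=-1, diff=2 [FAIL (|1--1|=2 > 1)], height=2
  node 41: h_left=2, h_right=-1, diff=3 [FAIL (|2--1|=3 > 1)], height=3
  node 46: h_left=3, h_right=-1, diff=4 [FAIL (|3--1|=4 > 1)], height=4
  node 25: h_left=-1, h_right=4, diff=5 [FAIL (|-1-4|=5 > 1)], height=5
  node 20: h_left=1, h_right=5, diff=4 [FAIL (|1-5|=4 > 1)], height=6
Node 40 violates the condition: |1 - -1| = 2 > 1.
Result: Not balanced


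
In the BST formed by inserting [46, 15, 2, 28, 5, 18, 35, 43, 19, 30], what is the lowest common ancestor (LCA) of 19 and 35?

Tree insertion order: [46, 15, 2, 28, 5, 18, 35, 43, 19, 30]
Tree (level-order array): [46, 15, None, 2, 28, None, 5, 18, 35, None, None, None, 19, 30, 43]
In a BST, the LCA of p=19, q=35 is the first node v on the
root-to-leaf path with p <= v <= q (go left if both < v, right if both > v).
Walk from root:
  at 46: both 19 and 35 < 46, go left
  at 15: both 19 and 35 > 15, go right
  at 28: 19 <= 28 <= 35, this is the LCA
LCA = 28


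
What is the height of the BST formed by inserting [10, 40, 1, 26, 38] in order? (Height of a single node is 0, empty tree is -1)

Insertion order: [10, 40, 1, 26, 38]
Tree (level-order array): [10, 1, 40, None, None, 26, None, None, 38]
Compute height bottom-up (empty subtree = -1):
  height(1) = 1 + max(-1, -1) = 0
  height(38) = 1 + max(-1, -1) = 0
  height(26) = 1 + max(-1, 0) = 1
  height(40) = 1 + max(1, -1) = 2
  height(10) = 1 + max(0, 2) = 3
Height = 3


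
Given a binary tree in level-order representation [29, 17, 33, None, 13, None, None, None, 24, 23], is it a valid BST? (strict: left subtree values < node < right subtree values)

Level-order array: [29, 17, 33, None, 13, None, None, None, 24, 23]
Validate using subtree bounds (lo, hi): at each node, require lo < value < hi,
then recurse left with hi=value and right with lo=value.
Preorder trace (stopping at first violation):
  at node 29 with bounds (-inf, +inf): OK
  at node 17 with bounds (-inf, 29): OK
  at node 13 with bounds (17, 29): VIOLATION
Node 13 violates its bound: not (17 < 13 < 29).
Result: Not a valid BST


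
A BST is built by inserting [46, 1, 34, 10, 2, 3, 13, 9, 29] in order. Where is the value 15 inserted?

Starting tree (level order): [46, 1, None, None, 34, 10, None, 2, 13, None, 3, None, 29, None, 9]
Insertion path: 46 -> 1 -> 34 -> 10 -> 13 -> 29
Result: insert 15 as left child of 29
Final tree (level order): [46, 1, None, None, 34, 10, None, 2, 13, None, 3, None, 29, None, 9, 15]


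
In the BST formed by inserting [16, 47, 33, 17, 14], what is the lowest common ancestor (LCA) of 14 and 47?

Tree insertion order: [16, 47, 33, 17, 14]
Tree (level-order array): [16, 14, 47, None, None, 33, None, 17]
In a BST, the LCA of p=14, q=47 is the first node v on the
root-to-leaf path with p <= v <= q (go left if both < v, right if both > v).
Walk from root:
  at 16: 14 <= 16 <= 47, this is the LCA
LCA = 16


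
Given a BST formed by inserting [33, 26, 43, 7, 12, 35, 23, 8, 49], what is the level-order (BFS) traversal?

Tree insertion order: [33, 26, 43, 7, 12, 35, 23, 8, 49]
Tree (level-order array): [33, 26, 43, 7, None, 35, 49, None, 12, None, None, None, None, 8, 23]
BFS from the root, enqueuing left then right child of each popped node:
  queue [33] -> pop 33, enqueue [26, 43], visited so far: [33]
  queue [26, 43] -> pop 26, enqueue [7], visited so far: [33, 26]
  queue [43, 7] -> pop 43, enqueue [35, 49], visited so far: [33, 26, 43]
  queue [7, 35, 49] -> pop 7, enqueue [12], visited so far: [33, 26, 43, 7]
  queue [35, 49, 12] -> pop 35, enqueue [none], visited so far: [33, 26, 43, 7, 35]
  queue [49, 12] -> pop 49, enqueue [none], visited so far: [33, 26, 43, 7, 35, 49]
  queue [12] -> pop 12, enqueue [8, 23], visited so far: [33, 26, 43, 7, 35, 49, 12]
  queue [8, 23] -> pop 8, enqueue [none], visited so far: [33, 26, 43, 7, 35, 49, 12, 8]
  queue [23] -> pop 23, enqueue [none], visited so far: [33, 26, 43, 7, 35, 49, 12, 8, 23]
Result: [33, 26, 43, 7, 35, 49, 12, 8, 23]


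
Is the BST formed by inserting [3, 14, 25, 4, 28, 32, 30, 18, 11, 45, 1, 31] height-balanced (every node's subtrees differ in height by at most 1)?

Tree (level-order array): [3, 1, 14, None, None, 4, 25, None, 11, 18, 28, None, None, None, None, None, 32, 30, 45, None, 31]
Definition: a tree is height-balanced if, at every node, |h(left) - h(right)| <= 1 (empty subtree has height -1).
Bottom-up per-node check:
  node 1: h_left=-1, h_right=-1, diff=0 [OK], height=0
  node 11: h_left=-1, h_right=-1, diff=0 [OK], height=0
  node 4: h_left=-1, h_right=0, diff=1 [OK], height=1
  node 18: h_left=-1, h_right=-1, diff=0 [OK], height=0
  node 31: h_left=-1, h_right=-1, diff=0 [OK], height=0
  node 30: h_left=-1, h_right=0, diff=1 [OK], height=1
  node 45: h_left=-1, h_right=-1, diff=0 [OK], height=0
  node 32: h_left=1, h_right=0, diff=1 [OK], height=2
  node 28: h_left=-1, h_right=2, diff=3 [FAIL (|-1-2|=3 > 1)], height=3
  node 25: h_left=0, h_right=3, diff=3 [FAIL (|0-3|=3 > 1)], height=4
  node 14: h_left=1, h_right=4, diff=3 [FAIL (|1-4|=3 > 1)], height=5
  node 3: h_left=0, h_right=5, diff=5 [FAIL (|0-5|=5 > 1)], height=6
Node 28 violates the condition: |-1 - 2| = 3 > 1.
Result: Not balanced


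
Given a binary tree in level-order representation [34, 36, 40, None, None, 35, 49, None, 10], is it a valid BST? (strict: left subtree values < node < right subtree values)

Level-order array: [34, 36, 40, None, None, 35, 49, None, 10]
Validate using subtree bounds (lo, hi): at each node, require lo < value < hi,
then recurse left with hi=value and right with lo=value.
Preorder trace (stopping at first violation):
  at node 34 with bounds (-inf, +inf): OK
  at node 36 with bounds (-inf, 34): VIOLATION
Node 36 violates its bound: not (-inf < 36 < 34).
Result: Not a valid BST


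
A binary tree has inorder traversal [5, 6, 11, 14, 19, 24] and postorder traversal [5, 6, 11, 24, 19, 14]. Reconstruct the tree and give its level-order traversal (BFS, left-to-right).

Inorder:   [5, 6, 11, 14, 19, 24]
Postorder: [5, 6, 11, 24, 19, 14]
Algorithm: postorder visits root last, so walk postorder right-to-left;
each value is the root of the current inorder slice — split it at that
value, recurse on the right subtree first, then the left.
Recursive splits:
  root=14; inorder splits into left=[5, 6, 11], right=[19, 24]
  root=19; inorder splits into left=[], right=[24]
  root=24; inorder splits into left=[], right=[]
  root=11; inorder splits into left=[5, 6], right=[]
  root=6; inorder splits into left=[5], right=[]
  root=5; inorder splits into left=[], right=[]
Reconstructed level-order: [14, 11, 19, 6, 24, 5]


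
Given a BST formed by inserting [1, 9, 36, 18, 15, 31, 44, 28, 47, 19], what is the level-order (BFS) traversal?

Tree insertion order: [1, 9, 36, 18, 15, 31, 44, 28, 47, 19]
Tree (level-order array): [1, None, 9, None, 36, 18, 44, 15, 31, None, 47, None, None, 28, None, None, None, 19]
BFS from the root, enqueuing left then right child of each popped node:
  queue [1] -> pop 1, enqueue [9], visited so far: [1]
  queue [9] -> pop 9, enqueue [36], visited so far: [1, 9]
  queue [36] -> pop 36, enqueue [18, 44], visited so far: [1, 9, 36]
  queue [18, 44] -> pop 18, enqueue [15, 31], visited so far: [1, 9, 36, 18]
  queue [44, 15, 31] -> pop 44, enqueue [47], visited so far: [1, 9, 36, 18, 44]
  queue [15, 31, 47] -> pop 15, enqueue [none], visited so far: [1, 9, 36, 18, 44, 15]
  queue [31, 47] -> pop 31, enqueue [28], visited so far: [1, 9, 36, 18, 44, 15, 31]
  queue [47, 28] -> pop 47, enqueue [none], visited so far: [1, 9, 36, 18, 44, 15, 31, 47]
  queue [28] -> pop 28, enqueue [19], visited so far: [1, 9, 36, 18, 44, 15, 31, 47, 28]
  queue [19] -> pop 19, enqueue [none], visited so far: [1, 9, 36, 18, 44, 15, 31, 47, 28, 19]
Result: [1, 9, 36, 18, 44, 15, 31, 47, 28, 19]


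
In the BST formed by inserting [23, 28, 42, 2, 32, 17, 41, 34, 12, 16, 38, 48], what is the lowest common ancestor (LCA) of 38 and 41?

Tree insertion order: [23, 28, 42, 2, 32, 17, 41, 34, 12, 16, 38, 48]
Tree (level-order array): [23, 2, 28, None, 17, None, 42, 12, None, 32, 48, None, 16, None, 41, None, None, None, None, 34, None, None, 38]
In a BST, the LCA of p=38, q=41 is the first node v on the
root-to-leaf path with p <= v <= q (go left if both < v, right if both > v).
Walk from root:
  at 23: both 38 and 41 > 23, go right
  at 28: both 38 and 41 > 28, go right
  at 42: both 38 and 41 < 42, go left
  at 32: both 38 and 41 > 32, go right
  at 41: 38 <= 41 <= 41, this is the LCA
LCA = 41


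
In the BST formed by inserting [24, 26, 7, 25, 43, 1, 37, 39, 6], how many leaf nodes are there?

Tree built from: [24, 26, 7, 25, 43, 1, 37, 39, 6]
Tree (level-order array): [24, 7, 26, 1, None, 25, 43, None, 6, None, None, 37, None, None, None, None, 39]
Rule: A leaf has 0 children.
Per-node child counts:
  node 24: 2 child(ren)
  node 7: 1 child(ren)
  node 1: 1 child(ren)
  node 6: 0 child(ren)
  node 26: 2 child(ren)
  node 25: 0 child(ren)
  node 43: 1 child(ren)
  node 37: 1 child(ren)
  node 39: 0 child(ren)
Matching nodes: [6, 25, 39]
Count of leaf nodes: 3


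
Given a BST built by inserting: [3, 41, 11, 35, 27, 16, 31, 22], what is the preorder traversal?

Tree insertion order: [3, 41, 11, 35, 27, 16, 31, 22]
Tree (level-order array): [3, None, 41, 11, None, None, 35, 27, None, 16, 31, None, 22]
Preorder traversal: [3, 41, 11, 35, 27, 16, 22, 31]


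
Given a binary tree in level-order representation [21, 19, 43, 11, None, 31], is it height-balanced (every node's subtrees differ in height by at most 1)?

Tree (level-order array): [21, 19, 43, 11, None, 31]
Definition: a tree is height-balanced if, at every node, |h(left) - h(right)| <= 1 (empty subtree has height -1).
Bottom-up per-node check:
  node 11: h_left=-1, h_right=-1, diff=0 [OK], height=0
  node 19: h_left=0, h_right=-1, diff=1 [OK], height=1
  node 31: h_left=-1, h_right=-1, diff=0 [OK], height=0
  node 43: h_left=0, h_right=-1, diff=1 [OK], height=1
  node 21: h_left=1, h_right=1, diff=0 [OK], height=2
All nodes satisfy the balance condition.
Result: Balanced


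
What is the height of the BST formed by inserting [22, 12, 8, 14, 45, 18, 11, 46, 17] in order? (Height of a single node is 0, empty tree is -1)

Insertion order: [22, 12, 8, 14, 45, 18, 11, 46, 17]
Tree (level-order array): [22, 12, 45, 8, 14, None, 46, None, 11, None, 18, None, None, None, None, 17]
Compute height bottom-up (empty subtree = -1):
  height(11) = 1 + max(-1, -1) = 0
  height(8) = 1 + max(-1, 0) = 1
  height(17) = 1 + max(-1, -1) = 0
  height(18) = 1 + max(0, -1) = 1
  height(14) = 1 + max(-1, 1) = 2
  height(12) = 1 + max(1, 2) = 3
  height(46) = 1 + max(-1, -1) = 0
  height(45) = 1 + max(-1, 0) = 1
  height(22) = 1 + max(3, 1) = 4
Height = 4
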